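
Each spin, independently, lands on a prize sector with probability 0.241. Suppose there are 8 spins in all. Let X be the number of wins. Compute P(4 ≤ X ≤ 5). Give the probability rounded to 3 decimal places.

X ~ Binomial(8, 0.241); P(4 ≤ X ≤ 5) = Σ C(8,k) p^k (1−p)^(8−k) over k:
  k=4: C(8,4)·0.241^4·0.759^4 = 0.07837
  k=5: C(8,5)·0.241^5·0.759^3 = 0.01991
Total = 0.09827

0.098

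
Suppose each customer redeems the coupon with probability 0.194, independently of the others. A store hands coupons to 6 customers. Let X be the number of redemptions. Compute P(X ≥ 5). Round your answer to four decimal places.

0.0014

X ~ Binomial(6, 0.194); P(X ≥ 5) = Σ C(6,k) p^k (1−p)^(6−k) over k:
  k=5: C(6,5)·0.194^5·0.806^1 = 0.001329
  k=6: C(6,6)·0.194^6·0.806^0 = 0.000053
Total = 0.001382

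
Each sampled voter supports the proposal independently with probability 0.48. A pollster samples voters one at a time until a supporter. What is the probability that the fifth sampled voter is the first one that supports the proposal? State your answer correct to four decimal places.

0.0351

Geometric (trials to first success), p = 0.48.
P(Y = 5) = (1−p)^4 · p = 0.073116 · 0.48 = 0.035096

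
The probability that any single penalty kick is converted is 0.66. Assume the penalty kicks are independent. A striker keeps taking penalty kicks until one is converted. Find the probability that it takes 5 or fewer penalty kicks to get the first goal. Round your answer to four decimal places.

Y = number of penalty kicks to the first success; geometric, p = 0.66.
P(Y ≤ 5) = 1 − (1−p)^5 = 1 − 0.004544 = 0.995456

0.9955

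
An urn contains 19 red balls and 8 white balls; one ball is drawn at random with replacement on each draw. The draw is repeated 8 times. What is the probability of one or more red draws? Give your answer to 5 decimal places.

0.99994

P(at least one) = 1 − P(none) = 1 − (1 − 0.703704)^8
= 1 − 0.0000594 = 0.9999406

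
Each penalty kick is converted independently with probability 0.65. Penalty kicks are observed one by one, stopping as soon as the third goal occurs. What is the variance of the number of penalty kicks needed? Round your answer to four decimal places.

2.4852

Y = total penalty kicks until the third success; negative binomial with r=3, p=0.65.
Var(Y) = r(1−p)/p² = 3·0.35 / 0.65² = 2.485207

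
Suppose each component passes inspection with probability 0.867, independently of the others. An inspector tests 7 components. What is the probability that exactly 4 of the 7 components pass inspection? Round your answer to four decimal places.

X ~ Binomial(n=7, p=0.867).
P(X=4) = C(7,4) · p^4 · (1−p)^3
= 35 · 0.56504 · 0.0023526 = 0.046526

0.0465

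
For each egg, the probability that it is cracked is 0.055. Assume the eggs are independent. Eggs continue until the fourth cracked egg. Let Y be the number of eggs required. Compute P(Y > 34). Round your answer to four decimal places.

0.8853

Needing more than 34 eggs ⇔ fewer than 4 successes in the first 34. With X ~ Binomial(34, 0.055), P(Y > 34) = P(X ≤ 3).
  k=0: C(34,0)·0.055^0·0.945^34 = 0.146111
  k=1: C(34,1)·0.055^1·0.945^33 = 0.289129
  k=2: C(34,2)·0.055^2·0.945^32 = 0.277655
  k=3: C(34,3)·0.055^3·0.945^31 = 0.172372
P(X ≤ 3) = 0.885266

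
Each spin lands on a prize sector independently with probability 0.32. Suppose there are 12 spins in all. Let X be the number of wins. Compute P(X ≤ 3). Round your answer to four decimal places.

X ~ Binomial(12, 0.32); P(X ≤ 3) = Σ C(12,k) p^k (1−p)^(12−k) over k:
  k=0: C(12,0)·0.32^0·0.68^12 = 0.009775
  k=1: C(12,1)·0.32^1·0.68^11 = 0.055199
  k=2: C(12,2)·0.32^2·0.68^10 = 0.142867
  k=3: C(12,3)·0.32^3·0.68^9 = 0.224106
Total = 0.431947

0.4319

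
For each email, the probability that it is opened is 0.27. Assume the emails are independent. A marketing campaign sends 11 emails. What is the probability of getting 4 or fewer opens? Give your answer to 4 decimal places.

0.8507

X ~ Binomial(11, 0.27); P(X ≤ 4) = Σ C(11,k) p^k (1−p)^(11−k) over k:
  k=0: C(11,0)·0.27^0·0.73^11 = 0.031373
  k=1: C(11,1)·0.27^1·0.73^10 = 0.127639
  k=2: C(11,2)·0.27^2·0.73^9 = 0.236046
  k=3: C(11,3)·0.27^3·0.73^8 = 0.261914
  k=4: C(11,4)·0.27^4·0.73^7 = 0.193744
Total = 0.850716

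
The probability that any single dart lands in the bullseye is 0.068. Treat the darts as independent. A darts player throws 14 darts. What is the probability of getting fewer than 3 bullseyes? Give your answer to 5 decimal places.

0.93494

X ~ Binomial(14, 0.068); P(X ≤ 2) = Σ C(14,k) p^k (1−p)^(14−k) over k:
  k=0: C(14,0)·0.068^0·0.932^14 = 0.3730979
  k=1: C(14,1)·0.068^1·0.932^13 = 0.3811043
  k=2: C(14,2)·0.068^2·0.932^12 = 0.1807383
Total = 0.9349404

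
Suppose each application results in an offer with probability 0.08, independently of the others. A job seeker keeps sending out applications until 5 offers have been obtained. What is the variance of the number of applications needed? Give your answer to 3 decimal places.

718.750

Y = total applications until the fifth success; negative binomial with r=5, p=0.08.
Var(Y) = r(1−p)/p² = 5·0.92 / 0.08² = 718.75000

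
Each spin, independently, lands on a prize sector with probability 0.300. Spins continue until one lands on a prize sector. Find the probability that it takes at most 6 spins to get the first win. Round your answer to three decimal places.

0.882

Y = number of spins to the first success; geometric, p = 0.30.
P(Y ≤ 6) = 1 − (1−p)^6 = 1 − 0.11765 = 0.88235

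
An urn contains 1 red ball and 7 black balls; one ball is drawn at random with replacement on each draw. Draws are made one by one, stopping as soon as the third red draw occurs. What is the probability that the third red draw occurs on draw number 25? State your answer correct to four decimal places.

Y = trial on which the third success occurs; negative binomial, r=3, p=0.125.
P(Y=25) = C(24,2) · p^3 · (1−p)^22
= 276 · 0.0019531 · 0.052988 = 0.028564

0.0286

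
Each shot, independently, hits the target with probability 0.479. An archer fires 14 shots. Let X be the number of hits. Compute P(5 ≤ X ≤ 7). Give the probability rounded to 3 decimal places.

0.547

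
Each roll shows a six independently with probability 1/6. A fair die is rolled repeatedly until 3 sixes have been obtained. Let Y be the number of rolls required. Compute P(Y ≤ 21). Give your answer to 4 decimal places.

0.7044

Finishing within 21 rolls ⇔ at least 3 successes in the first 21. With X ~ Binomial(21, 0.166667), P(Y ≤ 21) = 1 − P(X ≤ 2).
  k=0: C(21,0)·0.166667^0·0.833333^21 = 0.021737
  k=1: C(21,1)·0.166667^1·0.833333^20 = 0.091294
  k=2: C(21,2)·0.166667^2·0.833333^19 = 0.182588
1 − 0.295619 = 0.704381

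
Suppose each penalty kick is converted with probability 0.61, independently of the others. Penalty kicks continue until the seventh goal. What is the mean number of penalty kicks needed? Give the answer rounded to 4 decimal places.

11.4754

Y = total penalty kicks until the seventh success; negative binomial with r=7, p=0.61.
E[Y] = r / p = 7 / 0.61 = 11.475410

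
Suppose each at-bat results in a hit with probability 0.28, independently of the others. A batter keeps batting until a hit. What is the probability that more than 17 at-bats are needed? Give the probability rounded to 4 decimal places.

Y = number of at-bats to the first success; geometric, p = 0.28.
P(Y > 17) = P(first 17 all fail) = (1−p)^17 = 0.003755

0.0038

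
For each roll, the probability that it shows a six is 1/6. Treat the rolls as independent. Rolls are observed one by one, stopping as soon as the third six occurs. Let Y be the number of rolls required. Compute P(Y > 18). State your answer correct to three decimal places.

Needing more than 18 rolls ⇔ fewer than 3 successes in the first 18. With X ~ Binomial(18, 0.166667), P(Y > 18) = P(X ≤ 2).
  k=0: C(18,0)·0.166667^0·0.833333^18 = 0.03756
  k=1: C(18,1)·0.166667^1·0.833333^17 = 0.13522
  k=2: C(18,2)·0.166667^2·0.833333^16 = 0.22987
P(X ≤ 2) = 0.40265

0.403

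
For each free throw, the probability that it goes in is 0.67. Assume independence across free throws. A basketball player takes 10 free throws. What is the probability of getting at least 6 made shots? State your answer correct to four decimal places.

0.7936

X ~ Binomial(10, 0.67); P(X ≥ 6) = Σ C(10,k) p^k (1−p)^(10−k) over k:
  k=6: C(10,6)·0.67^6·0.33^4 = 0.225281
  k=7: C(10,7)·0.67^7·0.33^3 = 0.261365
  k=8: C(10,8)·0.67^8·0.33^2 = 0.198993
  k=9: C(10,9)·0.67^9·0.33^1 = 0.089782
  k=10: C(10,10)·0.67^10·0.33^0 = 0.018228
Total = 0.793649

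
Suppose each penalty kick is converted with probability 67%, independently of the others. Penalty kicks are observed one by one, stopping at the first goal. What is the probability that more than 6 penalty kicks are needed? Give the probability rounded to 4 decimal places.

0.0013

Y = number of penalty kicks to the first success; geometric, p = 0.67.
P(Y > 6) = P(first 6 all fail) = (1−p)^6 = 0.001291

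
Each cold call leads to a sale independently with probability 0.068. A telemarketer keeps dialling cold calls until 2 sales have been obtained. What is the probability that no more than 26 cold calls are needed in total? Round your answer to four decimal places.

Finishing within 26 cold calls ⇔ at least 2 successes in the first 26. With X ~ Binomial(26, 0.068), P(Y ≤ 26) = 1 − P(X ≤ 1).
  k=0: C(26,0)·0.068^0·0.932^26 = 0.160256
  k=1: C(26,1)·0.068^1·0.932^25 = 0.304005
1 − 0.464260 = 0.535740

0.5357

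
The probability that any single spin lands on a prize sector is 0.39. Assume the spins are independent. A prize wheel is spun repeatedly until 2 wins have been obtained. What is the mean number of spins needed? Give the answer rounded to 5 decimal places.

Y = total spins until the second success; negative binomial with r=2, p=0.39.
E[Y] = r / p = 2 / 0.39 = 5.1282051

5.12821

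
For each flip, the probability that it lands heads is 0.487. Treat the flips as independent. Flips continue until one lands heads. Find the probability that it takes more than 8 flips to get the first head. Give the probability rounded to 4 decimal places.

0.0048

Y = number of flips to the first success; geometric, p = 0.487.
P(Y > 8) = P(first 8 all fail) = (1−p)^8 = 0.004797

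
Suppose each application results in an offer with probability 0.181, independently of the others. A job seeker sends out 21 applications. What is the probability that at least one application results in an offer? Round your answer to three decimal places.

0.985

P(at least one) = 1 − P(none) = 1 − (1 − 0.181)^21
= 1 − 0.01510 = 0.98490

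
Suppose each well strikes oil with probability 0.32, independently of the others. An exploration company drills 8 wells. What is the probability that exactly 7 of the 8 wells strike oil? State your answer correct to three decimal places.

X ~ Binomial(n=8, p=0.32).
P(X=7) = C(8,7) · p^7 · (1−p)^1
= 8 · 0.0003436 · 0.68 = 0.00187

0.002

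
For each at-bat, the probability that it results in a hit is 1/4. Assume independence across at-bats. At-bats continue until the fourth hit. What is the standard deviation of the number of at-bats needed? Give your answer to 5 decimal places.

6.92820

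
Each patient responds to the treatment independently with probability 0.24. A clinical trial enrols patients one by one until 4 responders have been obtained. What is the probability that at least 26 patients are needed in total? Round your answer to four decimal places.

0.1166

Needing more than 25 patients ⇔ fewer than 4 successes in the first 25. With X ~ Binomial(25, 0.24), P(Y > 25) = P(X ≤ 3).
  k=0: C(25,0)·0.24^0·0.76^25 = 0.001048
  k=1: C(25,1)·0.24^1·0.76^24 = 0.008273
  k=2: C(25,2)·0.24^2·0.76^23 = 0.031351
  k=3: C(25,3)·0.24^3·0.76^22 = 0.075903
P(X ≤ 3) = 0.116576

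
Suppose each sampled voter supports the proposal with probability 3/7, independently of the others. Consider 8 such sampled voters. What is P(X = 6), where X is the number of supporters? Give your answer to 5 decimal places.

0.05665

X ~ Binomial(n=8, p=0.428571).
P(X=6) = C(8,6) · p^6 · (1−p)^2
= 28 · 0.0061964 · 0.32653 = 0.0566528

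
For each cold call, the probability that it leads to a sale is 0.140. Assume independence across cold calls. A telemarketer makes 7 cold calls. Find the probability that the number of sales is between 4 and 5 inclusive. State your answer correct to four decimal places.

0.0094

X ~ Binomial(7, 0.14); P(4 ≤ X ≤ 5) = Σ C(7,k) p^k (1−p)^(7−k) over k:
  k=4: C(7,4)·0.14^4·0.86^3 = 0.008552
  k=5: C(7,5)·0.14^5·0.86^2 = 0.000835
Total = 0.009387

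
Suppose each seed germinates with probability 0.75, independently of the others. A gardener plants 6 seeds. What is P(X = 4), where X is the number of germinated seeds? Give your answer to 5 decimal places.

X ~ Binomial(n=6, p=0.75).
P(X=4) = C(6,4) · p^4 · (1−p)^2
= 15 · 0.31641 · 0.0625 = 0.2966309

0.29663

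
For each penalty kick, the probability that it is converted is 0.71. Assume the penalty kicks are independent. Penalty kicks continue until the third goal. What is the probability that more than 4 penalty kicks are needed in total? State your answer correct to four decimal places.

Needing more than 4 penalty kicks ⇔ fewer than 3 successes in the first 4. With X ~ Binomial(4, 0.71), P(Y > 4) = P(X ≤ 2).
  k=0: C(4,0)·0.71^0·0.29^4 = 0.007073
  k=1: C(4,1)·0.71^1·0.29^3 = 0.069265
  k=2: C(4,2)·0.71^2·0.29^2 = 0.254369
P(X ≤ 2) = 0.330706

0.3307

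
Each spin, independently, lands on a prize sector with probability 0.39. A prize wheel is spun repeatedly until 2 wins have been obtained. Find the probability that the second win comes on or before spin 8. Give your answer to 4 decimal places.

Finishing within 8 spins ⇔ at least 2 successes in the first 8. With X ~ Binomial(8, 0.39), P(Y ≤ 8) = 1 − P(X ≤ 1).
  k=0: C(8,0)·0.39^0·0.61^8 = 0.019171
  k=1: C(8,1)·0.39^1·0.61^7 = 0.098054
1 − 0.117224 = 0.882776

0.8828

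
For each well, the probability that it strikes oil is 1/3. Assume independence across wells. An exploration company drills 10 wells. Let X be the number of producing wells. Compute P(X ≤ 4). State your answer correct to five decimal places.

X ~ Binomial(10, 0.333333); P(X ≤ 4) = Σ C(10,k) p^k (1−p)^(10−k) over k:
  k=0: C(10,0)·0.333333^0·0.666667^10 = 0.0173415
  k=1: C(10,1)·0.333333^1·0.666667^9 = 0.0867076
  k=2: C(10,2)·0.333333^2·0.666667^8 = 0.1950922
  k=3: C(10,3)·0.333333^3·0.666667^7 = 0.2601229
  k=4: C(10,4)·0.333333^4·0.666667^6 = 0.2276076
Total = 0.7868719

0.78687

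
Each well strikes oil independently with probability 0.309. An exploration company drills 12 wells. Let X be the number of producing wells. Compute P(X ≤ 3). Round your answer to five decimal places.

X ~ Binomial(12, 0.309); P(X ≤ 3) = Σ C(12,k) p^k (1−p)^(12−k) over k:
  k=0: C(12,0)·0.309^0·0.691^12 = 0.0118505
  k=1: C(12,1)·0.309^1·0.691^11 = 0.0635914
  k=2: C(12,2)·0.309^2·0.691^10 = 0.1564017
  k=3: C(12,3)·0.309^3·0.691^9 = 0.2331313
Total = 0.4649748

0.46497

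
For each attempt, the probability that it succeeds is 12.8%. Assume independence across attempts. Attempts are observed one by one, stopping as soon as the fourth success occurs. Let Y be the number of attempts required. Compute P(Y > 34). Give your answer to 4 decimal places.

Needing more than 34 attempts ⇔ fewer than 4 successes in the first 34. With X ~ Binomial(34, 0.128), P(Y > 34) = P(X ≤ 3).
  k=0: C(34,0)·0.128^0·0.872^34 = 0.009496
  k=1: C(34,1)·0.128^1·0.872^33 = 0.047395
  k=2: C(34,2)·0.128^2·0.872^32 = 0.114792
  k=3: C(34,3)·0.128^3·0.872^31 = 0.179735
P(X ≤ 3) = 0.351418

0.3514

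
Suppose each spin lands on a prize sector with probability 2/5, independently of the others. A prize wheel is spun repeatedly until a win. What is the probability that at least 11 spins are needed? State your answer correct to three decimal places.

Y = number of spins to the first success; geometric, p = 0.40.
P(Y > 10) = P(first 10 all fail) = (1−p)^10 = 0.00605

0.006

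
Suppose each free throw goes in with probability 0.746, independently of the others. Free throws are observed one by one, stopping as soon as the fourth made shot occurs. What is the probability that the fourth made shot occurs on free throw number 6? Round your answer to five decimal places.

Y = trial on which the fourth success occurs; negative binomial, r=4, p=0.746.
P(Y=6) = C(5,3) · p^4 · (1−p)^2
= 10 · 0.30971 · 0.064516 = 0.1998125

0.19981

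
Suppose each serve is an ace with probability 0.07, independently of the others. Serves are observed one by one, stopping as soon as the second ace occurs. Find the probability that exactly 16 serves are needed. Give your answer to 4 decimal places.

Y = trial on which the second success occurs; negative binomial, r=2, p=0.07.
P(Y=16) = C(15,1) · p^2 · (1−p)^14
= 15 · 0.0049 · 0.36204 = 0.026610

0.0266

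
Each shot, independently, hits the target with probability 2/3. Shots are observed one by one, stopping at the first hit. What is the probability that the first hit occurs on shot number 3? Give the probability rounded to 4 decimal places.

Geometric (trials to first success), p = 0.666667.
P(Y = 3) = (1−p)^2 · p = 0.11111 · 0.666667 = 0.074074

0.0741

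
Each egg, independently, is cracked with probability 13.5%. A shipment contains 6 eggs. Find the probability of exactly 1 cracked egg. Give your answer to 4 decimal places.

0.3923

X ~ Binomial(n=6, p=0.135).
P(X=1) = C(6,1) · p^1 · (1−p)^5
= 6 · 0.135 · 0.48426 = 0.392252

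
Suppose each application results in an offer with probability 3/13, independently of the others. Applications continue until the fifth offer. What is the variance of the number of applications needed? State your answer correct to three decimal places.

72.222

Y = total applications until the fifth success; negative binomial with r=5, p=0.230769.
Var(Y) = r(1−p)/p² = 5·0.769231 / 0.230769² = 72.22222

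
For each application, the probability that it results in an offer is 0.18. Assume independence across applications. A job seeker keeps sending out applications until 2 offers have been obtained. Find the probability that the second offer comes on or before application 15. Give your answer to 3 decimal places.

0.781

Finishing within 15 applications ⇔ at least 2 successes in the first 15. With X ~ Binomial(15, 0.18), P(Y ≤ 15) = 1 − P(X ≤ 1).
  k=0: C(15,0)·0.18^0·0.82^15 = 0.05096
  k=1: C(15,1)·0.18^1·0.82^14 = 0.16779
1 − 0.21874 = 0.78126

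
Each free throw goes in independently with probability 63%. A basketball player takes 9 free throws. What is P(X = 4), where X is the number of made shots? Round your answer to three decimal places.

X ~ Binomial(n=9, p=0.63).
P(X=4) = C(9,4) · p^4 · (1−p)^5
= 126 · 0.15753 · 0.0069344 = 0.13764

0.138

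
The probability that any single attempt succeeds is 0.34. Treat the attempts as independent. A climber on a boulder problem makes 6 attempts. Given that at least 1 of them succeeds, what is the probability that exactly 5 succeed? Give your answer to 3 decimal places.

0.020

X ~ Binomial(6, 0.34). Want P(X=5 | X≥1) = P(X=5) / P(X≥1).
P(X=5) = C(6,5)·0.34^5·0.66^1 = 0.01799
P(X≥1) = 1 − 0.08265 = 0.91735
Ratio = 0.01799 / 0.91735 = 0.01961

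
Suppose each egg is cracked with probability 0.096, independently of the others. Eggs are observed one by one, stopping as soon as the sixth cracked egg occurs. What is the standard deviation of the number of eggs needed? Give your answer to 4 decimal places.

Y = total eggs until the sixth success; negative binomial with r=6, p=0.096.
SD(Y) = √[r(1−p)/p²] = √(588.541667) = 24.259878

24.2599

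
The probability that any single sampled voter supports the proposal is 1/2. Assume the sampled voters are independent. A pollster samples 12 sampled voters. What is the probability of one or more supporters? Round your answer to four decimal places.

0.9998

P(at least one) = 1 − P(none) = 1 − (1 − 0.50)^12
= 1 − 0.000244 = 0.999756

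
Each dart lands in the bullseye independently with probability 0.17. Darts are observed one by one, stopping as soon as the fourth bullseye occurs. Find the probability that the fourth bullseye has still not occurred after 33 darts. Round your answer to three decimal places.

Needing more than 33 darts ⇔ fewer than 4 successes in the first 33. With X ~ Binomial(33, 0.17), P(Y > 33) = P(X ≤ 3).
  k=0: C(33,0)·0.17^0·0.83^33 = 0.00214
  k=1: C(33,1)·0.17^1·0.83^32 = 0.01444
  k=2: C(33,2)·0.17^2·0.83^31 = 0.04731
  k=3: C(33,3)·0.17^3·0.83^30 = 0.10013
P(X ≤ 3) = 0.16401

0.164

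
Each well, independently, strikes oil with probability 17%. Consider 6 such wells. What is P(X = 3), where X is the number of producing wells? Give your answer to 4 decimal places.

0.0562

X ~ Binomial(n=6, p=0.17).
P(X=3) = C(6,3) · p^3 · (1−p)^3
= 20 · 0.004913 · 0.57179 = 0.056184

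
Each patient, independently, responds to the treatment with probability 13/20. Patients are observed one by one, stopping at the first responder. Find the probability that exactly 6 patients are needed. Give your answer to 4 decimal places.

Geometric (trials to first success), p = 0.65.
P(Y = 6) = (1−p)^5 · p = 0.0052522 · 0.65 = 0.003414

0.0034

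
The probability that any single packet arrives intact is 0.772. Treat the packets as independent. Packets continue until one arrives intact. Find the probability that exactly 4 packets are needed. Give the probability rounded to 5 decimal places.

0.00915

Geometric (trials to first success), p = 0.772.
P(Y = 4) = (1−p)^3 · p = 0.011852 · 0.772 = 0.0091500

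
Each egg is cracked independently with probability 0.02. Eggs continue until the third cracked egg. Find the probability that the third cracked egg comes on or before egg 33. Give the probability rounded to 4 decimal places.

0.0279

Finishing within 33 eggs ⇔ at least 3 successes in the first 33. With X ~ Binomial(33, 0.02), P(Y ≤ 33) = 1 − P(X ≤ 2).
  k=0: C(33,0)·0.02^0·0.98^33 = 0.513405
  k=1: C(33,1)·0.02^1·0.98^32 = 0.345763
  k=2: C(33,2)·0.02^2·0.98^31 = 0.112902
1 − 0.972071 = 0.027929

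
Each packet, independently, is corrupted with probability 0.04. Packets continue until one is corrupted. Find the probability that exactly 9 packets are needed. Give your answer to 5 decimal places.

0.02886

Geometric (trials to first success), p = 0.04.
P(Y = 9) = (1−p)^8 · p = 0.72139 · 0.04 = 0.0288556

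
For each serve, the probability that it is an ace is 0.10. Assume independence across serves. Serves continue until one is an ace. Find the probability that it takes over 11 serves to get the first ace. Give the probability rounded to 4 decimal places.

Y = number of serves to the first success; geometric, p = 0.10.
P(Y > 11) = P(first 11 all fail) = (1−p)^11 = 0.313811

0.3138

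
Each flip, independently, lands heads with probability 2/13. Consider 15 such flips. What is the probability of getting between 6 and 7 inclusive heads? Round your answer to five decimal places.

0.01821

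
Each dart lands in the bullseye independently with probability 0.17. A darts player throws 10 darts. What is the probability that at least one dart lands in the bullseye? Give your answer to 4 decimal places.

P(at least one) = 1 − P(none) = 1 − (1 − 0.17)^10
= 1 − 0.155160 = 0.844840

0.8448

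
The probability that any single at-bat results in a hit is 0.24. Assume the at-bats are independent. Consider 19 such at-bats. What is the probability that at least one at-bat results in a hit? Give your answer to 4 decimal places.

P(at least one) = 1 − P(none) = 1 − (1 − 0.24)^19
= 1 − 0.005438 = 0.994562

0.9946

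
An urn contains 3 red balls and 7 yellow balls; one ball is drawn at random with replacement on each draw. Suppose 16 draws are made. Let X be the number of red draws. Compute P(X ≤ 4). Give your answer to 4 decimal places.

0.4499

X ~ Binomial(16, 0.30); P(X ≤ 4) = Σ C(16,k) p^k (1−p)^(16−k) over k:
  k=0: C(16,0)·0.30^0·0.70^16 = 0.003323
  k=1: C(16,1)·0.30^1·0.70^15 = 0.022788
  k=2: C(16,2)·0.30^2·0.70^14 = 0.073248
  k=3: C(16,3)·0.30^3·0.70^13 = 0.146496
  k=4: C(16,4)·0.30^4·0.70^12 = 0.204048
Total = 0.449904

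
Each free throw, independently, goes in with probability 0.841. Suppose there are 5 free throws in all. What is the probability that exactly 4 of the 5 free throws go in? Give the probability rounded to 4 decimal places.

X ~ Binomial(n=5, p=0.841).
P(X=4) = C(5,4) · p^4 · (1−p)^1
= 5 · 0.50025 · 0.159 = 0.397696

0.3977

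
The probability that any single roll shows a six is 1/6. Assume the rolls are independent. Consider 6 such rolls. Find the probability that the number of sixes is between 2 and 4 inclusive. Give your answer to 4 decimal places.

0.2626

X ~ Binomial(6, 0.166667); P(2 ≤ X ≤ 4) = Σ C(6,k) p^k (1−p)^(6−k) over k:
  k=2: C(6,2)·0.166667^2·0.833333^4 = 0.200939
  k=3: C(6,3)·0.166667^3·0.833333^3 = 0.053584
  k=4: C(6,4)·0.166667^4·0.833333^2 = 0.008038
Total = 0.262560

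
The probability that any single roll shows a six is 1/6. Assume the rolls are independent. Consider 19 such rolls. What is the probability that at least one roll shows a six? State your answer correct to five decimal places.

0.96870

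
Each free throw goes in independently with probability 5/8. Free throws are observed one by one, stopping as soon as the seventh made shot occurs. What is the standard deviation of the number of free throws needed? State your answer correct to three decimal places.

2.592

Y = total free throws until the seventh success; negative binomial with r=7, p=0.625.
SD(Y) = √[r(1−p)/p²] = √(6.72000) = 2.59230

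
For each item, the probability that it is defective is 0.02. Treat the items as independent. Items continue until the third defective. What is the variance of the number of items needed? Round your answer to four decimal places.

Y = total items until the third success; negative binomial with r=3, p=0.02.
Var(Y) = r(1−p)/p² = 3·0.98 / 0.02² = 7350.000000

7350.0000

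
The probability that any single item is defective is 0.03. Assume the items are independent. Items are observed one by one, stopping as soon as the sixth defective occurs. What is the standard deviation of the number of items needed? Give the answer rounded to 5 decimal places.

80.41559

Y = total items until the sixth success; negative binomial with r=6, p=0.03.
SD(Y) = √[r(1−p)/p²] = √(6466.6666667) = 80.4155872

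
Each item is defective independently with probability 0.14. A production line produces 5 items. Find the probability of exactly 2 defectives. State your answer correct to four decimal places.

0.1247

X ~ Binomial(n=5, p=0.14).
P(X=2) = C(5,2) · p^2 · (1−p)^3
= 10 · 0.0196 · 0.63606 = 0.124667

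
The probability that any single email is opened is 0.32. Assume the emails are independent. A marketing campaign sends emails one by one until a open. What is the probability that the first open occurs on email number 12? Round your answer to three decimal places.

0.005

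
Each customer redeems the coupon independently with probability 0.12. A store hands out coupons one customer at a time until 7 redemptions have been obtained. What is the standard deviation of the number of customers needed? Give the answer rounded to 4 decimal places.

20.6828

Y = total customers until the seventh success; negative binomial with r=7, p=0.12.
SD(Y) = √[r(1−p)/p²] = √(427.777778) = 20.682789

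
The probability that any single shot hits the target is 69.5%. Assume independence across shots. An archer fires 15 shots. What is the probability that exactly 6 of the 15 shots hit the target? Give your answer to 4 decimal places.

0.0129

X ~ Binomial(n=15, p=0.695).
P(X=6) = C(15,6) · p^6 · (1−p)^9
= 5005 · 0.1127 · 2.284e-05 = 0.012883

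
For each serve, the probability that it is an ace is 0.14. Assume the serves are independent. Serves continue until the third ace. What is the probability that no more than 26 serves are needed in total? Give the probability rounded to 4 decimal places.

Finishing within 26 serves ⇔ at least 3 successes in the first 26. With X ~ Binomial(26, 0.14), P(Y ≤ 26) = 1 − P(X ≤ 2).
  k=0: C(26,0)·0.14^0·0.86^26 = 0.019813
  k=1: C(26,1)·0.14^1·0.86^25 = 0.083862
  k=2: C(26,2)·0.14^2·0.86^24 = 0.170648
1 − 0.274323 = 0.725677

0.7257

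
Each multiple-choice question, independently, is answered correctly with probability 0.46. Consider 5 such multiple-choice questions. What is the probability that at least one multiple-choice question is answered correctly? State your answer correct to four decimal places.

P(at least one) = 1 − P(none) = 1 − (1 − 0.46)^5
= 1 − 0.045917 = 0.954083

0.9541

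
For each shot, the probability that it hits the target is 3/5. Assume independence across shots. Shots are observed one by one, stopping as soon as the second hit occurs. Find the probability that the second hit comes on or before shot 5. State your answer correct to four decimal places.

0.9130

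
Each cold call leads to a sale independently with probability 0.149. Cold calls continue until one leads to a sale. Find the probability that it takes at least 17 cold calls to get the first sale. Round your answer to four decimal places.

Y = number of cold calls to the first success; geometric, p = 0.149.
P(Y > 16) = P(first 16 all fail) = (1−p)^16 = 0.075661

0.0757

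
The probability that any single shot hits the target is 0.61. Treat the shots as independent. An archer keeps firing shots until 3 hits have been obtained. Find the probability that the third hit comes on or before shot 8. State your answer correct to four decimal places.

0.9561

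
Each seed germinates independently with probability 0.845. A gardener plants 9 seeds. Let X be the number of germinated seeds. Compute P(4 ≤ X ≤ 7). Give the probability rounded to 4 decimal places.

X ~ Binomial(9, 0.845); P(4 ≤ X ≤ 7) = Σ C(9,k) p^k (1−p)^(9−k) over k:
  k=4: C(9,4)·0.845^4·0.155^5 = 0.005747
  k=5: C(9,5)·0.845^5·0.155^4 = 0.031331
  k=6: C(9,6)·0.845^6·0.155^3 = 0.113871
  k=7: C(9,7)·0.845^7·0.155^2 = 0.266050
Total = 0.417000

0.4170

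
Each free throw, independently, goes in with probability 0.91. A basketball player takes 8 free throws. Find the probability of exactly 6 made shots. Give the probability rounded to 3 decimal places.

X ~ Binomial(n=8, p=0.91).
P(X=6) = C(8,6) · p^6 · (1−p)^2
= 28 · 0.56787 · 0.0081 = 0.12879

0.129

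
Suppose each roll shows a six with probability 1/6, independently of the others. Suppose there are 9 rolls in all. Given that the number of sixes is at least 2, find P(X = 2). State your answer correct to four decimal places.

0.6102

X ~ Binomial(9, 0.166667). Want P(X=2 | X≥2) = P(X=2) / P(X≥2).
P(X=2) = C(9,2)·0.166667^2·0.833333^7 = 0.279082
P(X≥2) = 1 − 0.193807 − 0.348852 = 0.457341
Ratio = 0.279082 / 0.457341 = 0.610226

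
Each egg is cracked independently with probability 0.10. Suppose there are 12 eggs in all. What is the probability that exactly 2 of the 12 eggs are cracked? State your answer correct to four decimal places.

0.2301

X ~ Binomial(n=12, p=0.10).
P(X=2) = C(12,2) · p^2 · (1−p)^10
= 66 · 0.01 · 0.34868 = 0.230128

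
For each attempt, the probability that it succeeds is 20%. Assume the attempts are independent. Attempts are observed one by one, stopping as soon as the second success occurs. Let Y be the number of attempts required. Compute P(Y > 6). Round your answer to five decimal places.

Needing more than 6 attempts ⇔ fewer than 2 successes in the first 6. With X ~ Binomial(6, 0.20), P(Y > 6) = P(X ≤ 1).
  k=0: C(6,0)·0.20^0·0.80^6 = 0.2621440
  k=1: C(6,1)·0.20^1·0.80^5 = 0.3932160
P(X ≤ 1) = 0.6553600

0.65536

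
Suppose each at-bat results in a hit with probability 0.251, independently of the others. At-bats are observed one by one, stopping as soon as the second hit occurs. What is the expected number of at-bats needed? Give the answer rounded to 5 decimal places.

Y = total at-bats until the second success; negative binomial with r=2, p=0.251.
E[Y] = r / p = 2 / 0.251 = 7.9681275

7.96813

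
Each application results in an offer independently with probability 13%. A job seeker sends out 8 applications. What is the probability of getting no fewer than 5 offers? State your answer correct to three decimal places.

0.001

X ~ Binomial(8, 0.13); P(X ≥ 5) = Σ C(8,k) p^k (1−p)^(8−k) over k:
  k=5: C(8,5)·0.13^5·0.87^3 = 0.00137
  k=6: C(8,6)·0.13^6·0.87^2 = 0.00010
  k=7: C(8,7)·0.13^7·0.87^1 = 0.00000
  k=8: C(8,8)·0.13^8·0.87^0 = 0.00000
Total = 0.00148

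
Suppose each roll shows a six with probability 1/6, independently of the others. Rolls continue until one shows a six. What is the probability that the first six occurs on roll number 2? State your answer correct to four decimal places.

0.1389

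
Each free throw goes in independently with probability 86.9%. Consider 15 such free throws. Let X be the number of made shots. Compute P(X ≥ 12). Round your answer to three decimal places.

0.877

X ~ Binomial(15, 0.869); P(X ≥ 12) = Σ C(15,k) p^k (1−p)^(15−k) over k:
  k=12: C(15,12)·0.869^12·0.131^3 = 0.18970
  k=13: C(15,13)·0.869^13·0.131^2 = 0.29039
  k=14: C(15,14)·0.869^14·0.131^1 = 0.27519
  k=15: C(15,15)·0.869^15·0.131^0 = 0.12170
Total = 0.87699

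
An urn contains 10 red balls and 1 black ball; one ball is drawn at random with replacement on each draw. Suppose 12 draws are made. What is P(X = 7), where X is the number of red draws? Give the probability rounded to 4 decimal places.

0.0025

X ~ Binomial(n=12, p=0.909091).
P(X=7) = C(12,7) · p^7 · (1−p)^5
= 792 · 0.51316 · 6.2092e-06 = 0.002524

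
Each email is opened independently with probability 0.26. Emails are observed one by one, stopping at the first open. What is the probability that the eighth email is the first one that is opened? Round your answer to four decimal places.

0.0316

Geometric (trials to first success), p = 0.26.
P(Y = 8) = (1−p)^7 · p = 0.12151 · 0.26 = 0.031593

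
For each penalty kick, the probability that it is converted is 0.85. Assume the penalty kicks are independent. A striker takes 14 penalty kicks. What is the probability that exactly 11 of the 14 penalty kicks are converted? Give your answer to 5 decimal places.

0.20558

X ~ Binomial(n=14, p=0.85).
P(X=11) = C(14,11) · p^11 · (1−p)^3
= 364 · 0.16734 · 0.003375 = 0.2055812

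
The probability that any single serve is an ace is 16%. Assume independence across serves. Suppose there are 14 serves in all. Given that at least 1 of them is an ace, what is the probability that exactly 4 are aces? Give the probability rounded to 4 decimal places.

X ~ Binomial(14, 0.16). Want P(X=4 | X≥1) = P(X=4) / P(X≥1).
P(X=4) = C(14,4)·0.16^4·0.84^10 = 0.114738
P(X≥1) = 1 − 0.087078 = 0.912922
Ratio = 0.114738 / 0.912922 = 0.125682

0.1257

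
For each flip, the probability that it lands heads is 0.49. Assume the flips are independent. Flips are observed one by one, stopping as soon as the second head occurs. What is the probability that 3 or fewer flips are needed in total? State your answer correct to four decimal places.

0.4850

Finishing within 3 flips ⇔ at least 2 successes in the first 3. With X ~ Binomial(3, 0.49), P(Y ≤ 3) = 1 − P(X ≤ 1).
  k=0: C(3,0)·0.49^0·0.51^3 = 0.132651
  k=1: C(3,1)·0.49^1·0.51^2 = 0.382347
1 − 0.514998 = 0.485002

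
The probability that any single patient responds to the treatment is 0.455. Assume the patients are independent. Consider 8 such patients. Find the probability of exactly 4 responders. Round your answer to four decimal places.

X ~ Binomial(n=8, p=0.455).
P(X=4) = C(8,4) · p^4 · (1−p)^4
= 70 · 0.042859 · 0.088224 = 0.264685

0.2647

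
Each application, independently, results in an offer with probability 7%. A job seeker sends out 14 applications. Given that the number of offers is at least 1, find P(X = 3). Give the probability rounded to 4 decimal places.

0.0881

X ~ Binomial(14, 0.07). Want P(X=3 | X≥1) = P(X=3) / P(X≥1).
P(X=3) = C(14,3)·0.07^3·0.93^11 = 0.056196
P(X≥1) = 1 − 0.362044 = 0.637956
Ratio = 0.056196 / 0.637956 = 0.088088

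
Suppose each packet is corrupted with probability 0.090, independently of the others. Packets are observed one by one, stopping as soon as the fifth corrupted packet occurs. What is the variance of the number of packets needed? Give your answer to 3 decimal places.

Y = total packets until the fifth success; negative binomial with r=5, p=0.09.
Var(Y) = r(1−p)/p² = 5·0.91 / 0.09² = 561.72840

561.728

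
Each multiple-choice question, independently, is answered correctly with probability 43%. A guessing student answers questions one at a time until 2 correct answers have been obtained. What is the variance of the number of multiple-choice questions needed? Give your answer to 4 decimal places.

Y = total multiple-choice questions until the second success; negative binomial with r=2, p=0.43.
Var(Y) = r(1−p)/p² = 2·0.57 / 0.43² = 6.165495

6.1655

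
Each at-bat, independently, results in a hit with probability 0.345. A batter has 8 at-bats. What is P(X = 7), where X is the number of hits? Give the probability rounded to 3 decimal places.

X ~ Binomial(n=8, p=0.345).
P(X=7) = C(8,7) · p^7 · (1−p)^1
= 8 · 0.00058175 · 0.655 = 0.00305

0.003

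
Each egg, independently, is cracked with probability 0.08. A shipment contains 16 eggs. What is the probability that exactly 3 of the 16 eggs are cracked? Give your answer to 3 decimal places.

X ~ Binomial(n=16, p=0.08).
P(X=3) = C(16,3) · p^3 · (1−p)^13
= 560 · 0.000512 · 0.33825 = 0.09698

0.097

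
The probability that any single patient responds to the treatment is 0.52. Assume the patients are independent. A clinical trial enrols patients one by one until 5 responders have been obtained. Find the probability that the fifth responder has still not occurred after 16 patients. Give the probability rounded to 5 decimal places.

Needing more than 16 patients ⇔ fewer than 5 successes in the first 16. With X ~ Binomial(16, 0.52), P(Y > 16) = P(X ≤ 4).
  k=0: C(16,0)·0.52^0·0.48^16 = 0.0000079
  k=1: C(16,1)·0.52^1·0.48^15 = 0.0001376
  k=2: C(16,2)·0.52^2·0.48^14 = 0.0011183
  k=3: C(16,3)·0.52^3·0.48^13 = 0.0056537
  k=4: C(16,4)·0.52^4·0.48^12 = 0.0199058
P(X ≤ 4) = 0.0268234

0.02682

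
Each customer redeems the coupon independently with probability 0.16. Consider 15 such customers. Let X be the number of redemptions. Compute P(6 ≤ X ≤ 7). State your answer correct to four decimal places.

0.0218

X ~ Binomial(15, 0.16); P(6 ≤ X ≤ 7) = Σ C(15,k) p^k (1−p)^(15−k) over k:
  k=6: C(15,6)·0.16^6·0.84^9 = 0.017484
  k=7: C(15,7)·0.16^7·0.84^8 = 0.004282
Total = 0.021766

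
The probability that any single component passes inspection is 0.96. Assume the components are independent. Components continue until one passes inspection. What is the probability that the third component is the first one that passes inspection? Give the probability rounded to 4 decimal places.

Geometric (trials to first success), p = 0.96.
P(Y = 3) = (1−p)^2 · p = 0.0016 · 0.96 = 0.001536

0.0015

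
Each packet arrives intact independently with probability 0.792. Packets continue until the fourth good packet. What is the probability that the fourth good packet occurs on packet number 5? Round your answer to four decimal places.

Y = trial on which the fourth success occurs; negative binomial, r=4, p=0.792.
P(Y=5) = C(4,3) · p^4 · (1−p)^1
= 4 · 0.39346 · 0.208 = 0.327359

0.3274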